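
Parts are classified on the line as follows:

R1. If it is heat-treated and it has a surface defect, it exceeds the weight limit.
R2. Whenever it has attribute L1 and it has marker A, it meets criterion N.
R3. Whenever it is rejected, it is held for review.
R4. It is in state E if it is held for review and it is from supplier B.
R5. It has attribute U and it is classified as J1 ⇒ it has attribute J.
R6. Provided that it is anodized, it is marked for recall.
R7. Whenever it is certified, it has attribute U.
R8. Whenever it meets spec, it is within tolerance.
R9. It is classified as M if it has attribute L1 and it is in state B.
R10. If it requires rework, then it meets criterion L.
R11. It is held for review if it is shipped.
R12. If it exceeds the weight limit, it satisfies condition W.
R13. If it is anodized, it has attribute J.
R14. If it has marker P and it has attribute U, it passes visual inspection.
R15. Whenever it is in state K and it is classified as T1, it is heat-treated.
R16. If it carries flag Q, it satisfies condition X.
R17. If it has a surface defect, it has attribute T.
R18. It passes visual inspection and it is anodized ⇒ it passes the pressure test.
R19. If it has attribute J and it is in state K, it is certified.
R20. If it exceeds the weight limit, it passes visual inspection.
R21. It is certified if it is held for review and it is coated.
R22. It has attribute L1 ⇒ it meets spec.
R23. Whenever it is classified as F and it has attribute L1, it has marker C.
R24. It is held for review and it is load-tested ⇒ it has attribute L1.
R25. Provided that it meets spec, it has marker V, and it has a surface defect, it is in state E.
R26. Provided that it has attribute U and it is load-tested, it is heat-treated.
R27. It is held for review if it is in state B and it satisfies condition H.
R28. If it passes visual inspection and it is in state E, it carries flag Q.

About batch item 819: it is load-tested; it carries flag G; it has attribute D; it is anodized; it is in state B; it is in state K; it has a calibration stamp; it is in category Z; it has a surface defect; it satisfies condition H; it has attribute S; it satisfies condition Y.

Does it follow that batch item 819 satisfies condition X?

Forward chaining from the given facts derives: is marked for recall, has attribute J, has attribute T, is certified, is held for review, has attribute U, has attribute L1, is heat-treated, exceeds the weight limit, is classified as M, satisfies condition W, passes visual inspection, meets spec, is within tolerance, passes the pressure test.
The only rule concluding "it satisfies condition X" is R16, which needs "it carries flag Q"; that is never established.

No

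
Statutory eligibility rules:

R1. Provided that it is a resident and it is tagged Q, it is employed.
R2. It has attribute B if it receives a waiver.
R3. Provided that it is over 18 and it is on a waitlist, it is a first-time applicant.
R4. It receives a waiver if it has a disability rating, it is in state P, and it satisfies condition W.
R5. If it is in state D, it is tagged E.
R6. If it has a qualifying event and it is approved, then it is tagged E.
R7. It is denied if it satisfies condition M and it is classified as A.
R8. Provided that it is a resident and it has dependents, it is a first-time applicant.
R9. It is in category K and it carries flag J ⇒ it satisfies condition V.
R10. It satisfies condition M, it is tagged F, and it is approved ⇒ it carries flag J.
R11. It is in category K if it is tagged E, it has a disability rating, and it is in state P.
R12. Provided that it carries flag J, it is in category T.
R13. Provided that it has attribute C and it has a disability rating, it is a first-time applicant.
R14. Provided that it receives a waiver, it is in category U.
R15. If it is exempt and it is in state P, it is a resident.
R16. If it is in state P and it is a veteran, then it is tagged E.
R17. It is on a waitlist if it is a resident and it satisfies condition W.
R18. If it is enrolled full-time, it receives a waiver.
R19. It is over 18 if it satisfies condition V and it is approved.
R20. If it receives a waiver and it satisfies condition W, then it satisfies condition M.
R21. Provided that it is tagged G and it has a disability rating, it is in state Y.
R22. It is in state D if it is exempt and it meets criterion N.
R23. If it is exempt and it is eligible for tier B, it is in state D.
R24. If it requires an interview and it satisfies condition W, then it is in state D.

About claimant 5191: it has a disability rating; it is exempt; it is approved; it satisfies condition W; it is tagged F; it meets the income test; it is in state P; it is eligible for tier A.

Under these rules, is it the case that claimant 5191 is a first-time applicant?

Forward chaining from the given facts derives: receives a waiver, is in category U, is a resident, is on a waitlist, satisfies condition M, has attribute B, carries flag J, is in category T.
Rules concluding "it is a first-time applicant": R3 needs "it is over 18"; R8 needs "it has dependents"; R13 needs "it has attribute C" — none of these are established.

No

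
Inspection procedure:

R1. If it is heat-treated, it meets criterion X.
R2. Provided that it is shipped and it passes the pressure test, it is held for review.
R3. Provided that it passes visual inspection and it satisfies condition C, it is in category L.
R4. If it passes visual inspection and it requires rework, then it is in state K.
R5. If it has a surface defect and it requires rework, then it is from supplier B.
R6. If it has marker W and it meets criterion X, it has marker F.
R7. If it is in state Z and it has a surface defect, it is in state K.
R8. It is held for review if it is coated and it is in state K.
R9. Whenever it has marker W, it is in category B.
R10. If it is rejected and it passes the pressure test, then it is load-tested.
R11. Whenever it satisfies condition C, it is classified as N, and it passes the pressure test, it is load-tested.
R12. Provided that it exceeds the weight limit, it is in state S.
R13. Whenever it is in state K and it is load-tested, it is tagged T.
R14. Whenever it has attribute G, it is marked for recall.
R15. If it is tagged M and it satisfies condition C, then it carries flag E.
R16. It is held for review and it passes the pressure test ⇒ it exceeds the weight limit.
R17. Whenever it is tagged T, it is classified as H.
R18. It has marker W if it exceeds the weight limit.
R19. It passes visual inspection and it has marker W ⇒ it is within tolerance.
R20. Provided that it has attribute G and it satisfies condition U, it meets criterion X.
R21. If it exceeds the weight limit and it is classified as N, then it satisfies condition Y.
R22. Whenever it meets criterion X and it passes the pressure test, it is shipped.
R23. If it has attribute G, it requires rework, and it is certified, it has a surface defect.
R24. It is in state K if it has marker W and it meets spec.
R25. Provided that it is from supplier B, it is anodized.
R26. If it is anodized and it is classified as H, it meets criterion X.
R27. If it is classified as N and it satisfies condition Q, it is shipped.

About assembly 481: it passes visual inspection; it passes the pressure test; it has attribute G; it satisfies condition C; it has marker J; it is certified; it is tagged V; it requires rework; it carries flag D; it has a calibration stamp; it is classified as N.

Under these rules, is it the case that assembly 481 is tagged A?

Forward chaining from the given facts derives: is in category L, is in state K, is load-tested, is tagged T, is marked for recall, is classified as H, has a surface defect, is from supplier B, is anodized, meets criterion X, is shipped, is held for review, exceeds the weight limit, has marker W, is within tolerance, satisfies condition Y, has marker F, is in category B, is in state S.
No rule has "it is tagged A" as its conclusion, and it is not among the given facts.

No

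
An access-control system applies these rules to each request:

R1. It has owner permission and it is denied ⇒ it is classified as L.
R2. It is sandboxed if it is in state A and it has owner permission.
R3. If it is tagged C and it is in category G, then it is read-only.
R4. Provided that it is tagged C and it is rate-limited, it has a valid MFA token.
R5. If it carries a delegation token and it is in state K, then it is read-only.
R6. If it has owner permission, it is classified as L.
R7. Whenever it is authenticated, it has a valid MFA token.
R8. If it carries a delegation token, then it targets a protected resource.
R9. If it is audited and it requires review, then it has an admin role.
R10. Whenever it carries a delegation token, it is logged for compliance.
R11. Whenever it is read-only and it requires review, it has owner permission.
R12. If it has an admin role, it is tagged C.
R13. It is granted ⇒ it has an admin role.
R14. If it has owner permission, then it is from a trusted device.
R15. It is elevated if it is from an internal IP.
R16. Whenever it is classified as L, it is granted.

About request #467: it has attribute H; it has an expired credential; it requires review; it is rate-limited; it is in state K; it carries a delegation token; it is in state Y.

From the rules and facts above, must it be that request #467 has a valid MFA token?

By R5 (it carries a delegation token, it is in state K): it is read-only.
By R11 (it is read-only, it requires review): it has owner permission.
By R6 (it has owner permission): it is classified as L.
By R16 (it is classified as L): it is granted.
By R13 (it is granted): it has an admin role.
By R12 (it has an admin role): it is tagged C.
By R4 (it is tagged C, it is rate-limited): it has a valid MFA token.

Yes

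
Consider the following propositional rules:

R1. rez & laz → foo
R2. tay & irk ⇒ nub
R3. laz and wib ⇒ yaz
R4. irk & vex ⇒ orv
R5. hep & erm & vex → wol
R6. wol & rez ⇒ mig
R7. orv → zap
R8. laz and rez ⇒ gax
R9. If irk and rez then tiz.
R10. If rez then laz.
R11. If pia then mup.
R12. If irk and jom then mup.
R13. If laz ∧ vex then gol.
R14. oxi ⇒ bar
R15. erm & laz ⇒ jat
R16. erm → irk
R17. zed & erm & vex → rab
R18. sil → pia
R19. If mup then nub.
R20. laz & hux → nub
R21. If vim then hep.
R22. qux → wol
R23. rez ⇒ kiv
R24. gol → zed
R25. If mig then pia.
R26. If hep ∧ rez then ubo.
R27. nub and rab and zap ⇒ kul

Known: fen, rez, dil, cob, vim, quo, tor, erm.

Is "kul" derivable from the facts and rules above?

Forward chaining from the given facts derives: laz, jat, irk, hep, kiv, ubo, foo, gax, tiz.
The only rule concluding kul is R27, which needs nub; that is never established.

No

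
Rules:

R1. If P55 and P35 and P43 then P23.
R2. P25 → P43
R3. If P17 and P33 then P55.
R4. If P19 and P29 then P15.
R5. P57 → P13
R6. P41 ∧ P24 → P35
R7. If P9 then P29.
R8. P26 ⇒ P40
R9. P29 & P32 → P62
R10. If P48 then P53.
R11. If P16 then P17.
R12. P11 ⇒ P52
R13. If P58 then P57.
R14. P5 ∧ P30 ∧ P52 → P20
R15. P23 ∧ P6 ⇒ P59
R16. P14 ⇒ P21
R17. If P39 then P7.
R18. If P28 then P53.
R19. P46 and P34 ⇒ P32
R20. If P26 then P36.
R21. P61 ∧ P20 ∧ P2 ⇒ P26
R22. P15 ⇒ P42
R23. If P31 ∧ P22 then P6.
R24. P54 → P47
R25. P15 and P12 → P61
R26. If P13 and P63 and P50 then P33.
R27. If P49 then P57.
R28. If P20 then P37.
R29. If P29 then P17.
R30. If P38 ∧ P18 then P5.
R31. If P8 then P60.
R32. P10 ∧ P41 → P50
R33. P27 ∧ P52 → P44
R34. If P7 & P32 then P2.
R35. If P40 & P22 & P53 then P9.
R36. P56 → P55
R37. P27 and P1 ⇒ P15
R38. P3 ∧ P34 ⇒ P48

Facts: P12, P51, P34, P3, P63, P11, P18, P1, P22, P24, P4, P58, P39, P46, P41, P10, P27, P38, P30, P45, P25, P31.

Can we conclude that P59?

P43  (by R2: P25)
P35  (by R6: P41, P24)
P52  (by R12: P11)
P57  (by R13: P58)
P7  (by R17: P39)
P32  (by R19: P46, P34)
P6  (by R23: P31, P22)
P5  (by R30: P38, P18)
P50  (by R32: P10, P41)
P2  (by R34: P7, P32)
P15  (by R37: P27, P1)
P48  (by R38: P3, P34)
P13  (by R5: P57)
P53  (by R10: P48)
P20  (by R14: P5, P30, P52)
P61  (by R25: P15, P12)
P33  (by R26: P13, P63, P50)
P26  (by R21: P61, P20, P2)
P40  (by R8: P26)
P9  (by R35: P40, P22, P53)
P29  (by R7: P9)
P17  (by R29: P29)
P55  (by R3: P17, P33)
P23  (by R1: P55, P35, P43)
P59  (by R15: P23, P6)

Yes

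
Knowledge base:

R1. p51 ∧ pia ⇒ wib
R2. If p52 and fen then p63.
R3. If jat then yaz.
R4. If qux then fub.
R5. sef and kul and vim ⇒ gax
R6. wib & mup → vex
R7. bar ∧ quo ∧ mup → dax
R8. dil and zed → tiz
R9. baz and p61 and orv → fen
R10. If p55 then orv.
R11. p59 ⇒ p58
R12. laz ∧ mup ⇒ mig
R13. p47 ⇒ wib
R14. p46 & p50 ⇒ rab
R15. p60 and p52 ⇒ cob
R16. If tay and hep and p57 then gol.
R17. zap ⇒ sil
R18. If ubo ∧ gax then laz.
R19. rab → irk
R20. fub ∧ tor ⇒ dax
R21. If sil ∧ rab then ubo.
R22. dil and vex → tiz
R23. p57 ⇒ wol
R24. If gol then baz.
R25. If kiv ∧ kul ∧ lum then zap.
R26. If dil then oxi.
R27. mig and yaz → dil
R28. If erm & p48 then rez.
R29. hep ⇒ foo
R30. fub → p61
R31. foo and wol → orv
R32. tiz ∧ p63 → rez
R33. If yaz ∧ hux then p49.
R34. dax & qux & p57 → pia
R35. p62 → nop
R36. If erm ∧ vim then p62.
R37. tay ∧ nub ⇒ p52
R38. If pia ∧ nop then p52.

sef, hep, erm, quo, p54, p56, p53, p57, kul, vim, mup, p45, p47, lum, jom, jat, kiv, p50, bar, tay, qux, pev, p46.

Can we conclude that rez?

yaz  (by R3: jat)
fub  (by R4: qux)
gax  (by R5: sef, kul, vim)
dax  (by R7: bar, quo, mup)
wib  (by R13: p47)
rab  (by R14: p46, p50)
gol  (by R16: tay, hep, p57)
wol  (by R23: p57)
baz  (by R24: gol)
zap  (by R25: kiv, kul, lum)
foo  (by R29: hep)
p61  (by R30: fub)
orv  (by R31: foo, wol)
pia  (by R34: dax, qux, p57)
p62  (by R36: erm, vim)
vex  (by R6: wib, mup)
fen  (by R9: baz, p61, orv)
sil  (by R17: zap)
ubo  (by R21: sil, rab)
nop  (by R35: p62)
p52  (by R38: pia, nop)
p63  (by R2: p52, fen)
laz  (by R18: ubo, gax)
mig  (by R12: laz, mup)
dil  (by R27: mig, yaz)
tiz  (by R22: dil, vex)
rez  (by R32: tiz, p63)

Yes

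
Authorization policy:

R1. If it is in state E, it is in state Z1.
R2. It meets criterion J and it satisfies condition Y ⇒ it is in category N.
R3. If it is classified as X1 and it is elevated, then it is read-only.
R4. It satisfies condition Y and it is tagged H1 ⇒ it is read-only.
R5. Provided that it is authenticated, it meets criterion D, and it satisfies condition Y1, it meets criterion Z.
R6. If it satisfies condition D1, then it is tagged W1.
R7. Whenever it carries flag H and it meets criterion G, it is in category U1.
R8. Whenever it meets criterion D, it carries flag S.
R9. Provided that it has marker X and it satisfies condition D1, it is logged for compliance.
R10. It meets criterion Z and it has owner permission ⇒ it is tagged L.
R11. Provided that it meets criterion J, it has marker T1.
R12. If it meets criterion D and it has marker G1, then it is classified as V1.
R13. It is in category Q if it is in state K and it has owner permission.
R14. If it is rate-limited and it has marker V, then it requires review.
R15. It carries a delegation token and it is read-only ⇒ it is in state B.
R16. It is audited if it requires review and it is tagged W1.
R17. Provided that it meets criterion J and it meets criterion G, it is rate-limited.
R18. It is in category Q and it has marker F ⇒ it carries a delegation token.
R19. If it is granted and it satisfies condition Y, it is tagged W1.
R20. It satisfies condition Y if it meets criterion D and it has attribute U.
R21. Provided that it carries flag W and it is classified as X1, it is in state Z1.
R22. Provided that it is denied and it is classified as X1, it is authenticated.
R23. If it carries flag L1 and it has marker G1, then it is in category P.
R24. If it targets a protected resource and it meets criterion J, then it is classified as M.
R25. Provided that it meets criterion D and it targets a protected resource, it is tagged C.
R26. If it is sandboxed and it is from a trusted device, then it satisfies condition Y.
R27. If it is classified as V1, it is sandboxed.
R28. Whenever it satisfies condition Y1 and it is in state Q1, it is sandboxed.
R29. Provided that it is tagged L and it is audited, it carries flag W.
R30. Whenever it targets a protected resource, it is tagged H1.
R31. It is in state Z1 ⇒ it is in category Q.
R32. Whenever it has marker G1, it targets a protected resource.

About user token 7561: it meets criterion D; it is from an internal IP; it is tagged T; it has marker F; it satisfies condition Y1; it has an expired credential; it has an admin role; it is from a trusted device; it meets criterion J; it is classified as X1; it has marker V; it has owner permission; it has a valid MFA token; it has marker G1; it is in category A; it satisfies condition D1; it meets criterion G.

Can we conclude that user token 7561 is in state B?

Forward chaining from the given facts derives: is tagged W1, carries flag S, has marker T1, is classified as V1, is rate-limited, is sandboxed, targets a protected resource, requires review, is audited, is classified as M, is tagged C, satisfies condition Y, is tagged H1, is in category N, is read-only.
The only rule concluding "it is in state B" is R15, which needs "it carries a delegation token"; that is never established.

No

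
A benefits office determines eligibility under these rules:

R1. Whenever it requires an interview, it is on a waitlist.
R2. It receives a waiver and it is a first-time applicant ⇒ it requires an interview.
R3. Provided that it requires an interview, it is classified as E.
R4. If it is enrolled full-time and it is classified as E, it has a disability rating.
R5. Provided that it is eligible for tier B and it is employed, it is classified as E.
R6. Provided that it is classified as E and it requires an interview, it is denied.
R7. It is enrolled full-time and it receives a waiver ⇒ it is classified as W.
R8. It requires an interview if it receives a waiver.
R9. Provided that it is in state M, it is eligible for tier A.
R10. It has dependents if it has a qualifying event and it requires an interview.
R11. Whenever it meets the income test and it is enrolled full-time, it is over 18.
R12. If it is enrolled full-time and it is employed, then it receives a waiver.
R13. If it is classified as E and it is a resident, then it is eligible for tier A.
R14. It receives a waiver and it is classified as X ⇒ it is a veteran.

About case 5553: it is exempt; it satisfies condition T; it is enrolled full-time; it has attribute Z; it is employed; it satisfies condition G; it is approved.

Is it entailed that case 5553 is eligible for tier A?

Forward chaining from the given facts derives: receives a waiver, is classified as W, requires an interview, is on a waitlist, is classified as E, has a disability rating, is denied.
Rules concluding "it is eligible for tier A": R9 needs "it is in state M"; R13 needs "it is a resident" — none of these are established.

No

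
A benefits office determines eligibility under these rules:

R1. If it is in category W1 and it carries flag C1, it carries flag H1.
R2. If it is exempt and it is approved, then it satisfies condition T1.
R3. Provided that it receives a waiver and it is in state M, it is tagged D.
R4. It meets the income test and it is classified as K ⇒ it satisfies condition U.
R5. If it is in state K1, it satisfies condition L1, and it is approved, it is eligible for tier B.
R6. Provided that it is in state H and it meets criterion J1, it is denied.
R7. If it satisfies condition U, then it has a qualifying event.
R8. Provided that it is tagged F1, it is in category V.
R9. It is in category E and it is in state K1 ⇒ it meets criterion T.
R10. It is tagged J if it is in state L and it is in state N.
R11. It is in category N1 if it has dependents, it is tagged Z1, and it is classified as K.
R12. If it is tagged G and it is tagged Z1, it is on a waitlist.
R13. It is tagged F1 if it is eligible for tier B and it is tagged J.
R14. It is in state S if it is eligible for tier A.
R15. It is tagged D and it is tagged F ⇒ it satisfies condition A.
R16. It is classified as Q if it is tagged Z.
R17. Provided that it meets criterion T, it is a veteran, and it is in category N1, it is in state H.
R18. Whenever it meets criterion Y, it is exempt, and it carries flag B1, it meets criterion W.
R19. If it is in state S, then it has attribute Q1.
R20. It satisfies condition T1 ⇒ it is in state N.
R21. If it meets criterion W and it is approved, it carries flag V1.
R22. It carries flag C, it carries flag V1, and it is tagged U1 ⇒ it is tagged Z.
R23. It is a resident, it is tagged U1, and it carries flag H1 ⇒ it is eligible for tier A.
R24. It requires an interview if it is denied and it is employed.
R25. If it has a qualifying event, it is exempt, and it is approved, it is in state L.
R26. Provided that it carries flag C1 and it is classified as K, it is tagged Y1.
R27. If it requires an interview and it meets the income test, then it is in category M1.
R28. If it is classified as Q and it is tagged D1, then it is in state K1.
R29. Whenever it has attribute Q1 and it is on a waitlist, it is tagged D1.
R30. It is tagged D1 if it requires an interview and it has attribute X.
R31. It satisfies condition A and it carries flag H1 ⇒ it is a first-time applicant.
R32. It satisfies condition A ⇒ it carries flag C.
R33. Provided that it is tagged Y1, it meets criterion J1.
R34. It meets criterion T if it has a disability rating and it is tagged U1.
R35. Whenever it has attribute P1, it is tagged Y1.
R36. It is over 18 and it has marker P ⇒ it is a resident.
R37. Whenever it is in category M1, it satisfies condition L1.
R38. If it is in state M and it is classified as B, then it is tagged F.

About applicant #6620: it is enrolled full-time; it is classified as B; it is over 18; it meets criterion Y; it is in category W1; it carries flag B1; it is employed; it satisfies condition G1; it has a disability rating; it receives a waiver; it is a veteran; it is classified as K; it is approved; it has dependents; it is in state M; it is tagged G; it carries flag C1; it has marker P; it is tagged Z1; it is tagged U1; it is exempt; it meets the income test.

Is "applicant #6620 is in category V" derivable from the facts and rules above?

Yes

By R1 (it is in category W1, it carries flag C1): it carries flag H1.
By R2 (it is exempt, it is approved): it satisfies condition T1.
By R3 (it receives a waiver, it is in state M): it is tagged D.
By R4 (it meets the income test, it is classified as K): it satisfies condition U.
By R7 (it satisfies condition U): it has a qualifying event.
By R11 (it has dependents, it is tagged Z1, it is classified as K): it is in category N1.
By R12 (it is tagged G, it is tagged Z1): it is on a waitlist.
By R18 (it meets criterion Y, it is exempt, it carries flag B1): it meets criterion W.
By R20 (it satisfies condition T1): it is in state N.
By R21 (it meets criterion W, it is approved): it carries flag V1.
By R25 (it has a qualifying event, it is exempt, it is approved): it is in state L.
By R26 (it carries flag C1, it is classified as K): it is tagged Y1.
By R33 (it is tagged Y1): it meets criterion J1.
By R34 (it has a disability rating, it is tagged U1): it meets criterion T.
By R36 (it is over 18, it has marker P): it is a resident.
By R38 (it is in state M, it is classified as B): it is tagged F.
By R10 (it is in state L, it is in state N): it is tagged J.
By R15 (it is tagged D, it is tagged F): it satisfies condition A.
By R17 (it meets criterion T, it is a veteran, it is in category N1): it is in state H.
By R23 (it is a resident, it is tagged U1, it carries flag H1): it is eligible for tier A.
By R32 (it satisfies condition A): it carries flag C.
By R6 (it is in state H, it meets criterion J1): it is denied.
By R14 (it is eligible for tier A): it is in state S.
By R19 (it is in state S): it has attribute Q1.
By R22 (it carries flag C, it carries flag V1, it is tagged U1): it is tagged Z.
By R24 (it is denied, it is employed): it requires an interview.
By R27 (it requires an interview, it meets the income test): it is in category M1.
By R29 (it has attribute Q1, it is on a waitlist): it is tagged D1.
By R37 (it is in category M1): it satisfies condition L1.
By R16 (it is tagged Z): it is classified as Q.
By R28 (it is classified as Q, it is tagged D1): it is in state K1.
By R5 (it is in state K1, it satisfies condition L1, it is approved): it is eligible for tier B.
By R13 (it is eligible for tier B, it is tagged J): it is tagged F1.
By R8 (it is tagged F1): it is in category V.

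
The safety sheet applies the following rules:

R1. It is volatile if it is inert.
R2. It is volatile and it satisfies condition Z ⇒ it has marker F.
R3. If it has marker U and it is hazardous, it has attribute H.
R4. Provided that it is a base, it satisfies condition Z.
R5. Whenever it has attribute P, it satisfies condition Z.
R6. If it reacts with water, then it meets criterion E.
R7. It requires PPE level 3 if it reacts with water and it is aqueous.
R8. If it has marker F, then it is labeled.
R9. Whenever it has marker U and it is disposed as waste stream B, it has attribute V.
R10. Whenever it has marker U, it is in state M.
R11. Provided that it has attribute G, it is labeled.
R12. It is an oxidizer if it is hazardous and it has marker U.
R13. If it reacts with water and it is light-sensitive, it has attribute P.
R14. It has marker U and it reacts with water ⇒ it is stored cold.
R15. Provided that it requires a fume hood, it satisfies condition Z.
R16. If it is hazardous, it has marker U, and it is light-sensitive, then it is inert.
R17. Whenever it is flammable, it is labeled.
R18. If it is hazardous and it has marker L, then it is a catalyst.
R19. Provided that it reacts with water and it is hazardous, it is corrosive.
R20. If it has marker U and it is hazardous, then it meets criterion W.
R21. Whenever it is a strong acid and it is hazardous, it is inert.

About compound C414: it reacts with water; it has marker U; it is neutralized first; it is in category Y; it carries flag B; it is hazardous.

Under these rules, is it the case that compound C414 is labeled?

No

Forward chaining from the given facts derives: has attribute H, meets criterion E, is in state M, is an oxidizer, is stored cold, is corrosive, meets criterion W.
Rules concluding "it is labeled": R8 needs "it has marker F"; R11 needs "it has attribute G"; R17 needs "it is flammable" — none of these are established.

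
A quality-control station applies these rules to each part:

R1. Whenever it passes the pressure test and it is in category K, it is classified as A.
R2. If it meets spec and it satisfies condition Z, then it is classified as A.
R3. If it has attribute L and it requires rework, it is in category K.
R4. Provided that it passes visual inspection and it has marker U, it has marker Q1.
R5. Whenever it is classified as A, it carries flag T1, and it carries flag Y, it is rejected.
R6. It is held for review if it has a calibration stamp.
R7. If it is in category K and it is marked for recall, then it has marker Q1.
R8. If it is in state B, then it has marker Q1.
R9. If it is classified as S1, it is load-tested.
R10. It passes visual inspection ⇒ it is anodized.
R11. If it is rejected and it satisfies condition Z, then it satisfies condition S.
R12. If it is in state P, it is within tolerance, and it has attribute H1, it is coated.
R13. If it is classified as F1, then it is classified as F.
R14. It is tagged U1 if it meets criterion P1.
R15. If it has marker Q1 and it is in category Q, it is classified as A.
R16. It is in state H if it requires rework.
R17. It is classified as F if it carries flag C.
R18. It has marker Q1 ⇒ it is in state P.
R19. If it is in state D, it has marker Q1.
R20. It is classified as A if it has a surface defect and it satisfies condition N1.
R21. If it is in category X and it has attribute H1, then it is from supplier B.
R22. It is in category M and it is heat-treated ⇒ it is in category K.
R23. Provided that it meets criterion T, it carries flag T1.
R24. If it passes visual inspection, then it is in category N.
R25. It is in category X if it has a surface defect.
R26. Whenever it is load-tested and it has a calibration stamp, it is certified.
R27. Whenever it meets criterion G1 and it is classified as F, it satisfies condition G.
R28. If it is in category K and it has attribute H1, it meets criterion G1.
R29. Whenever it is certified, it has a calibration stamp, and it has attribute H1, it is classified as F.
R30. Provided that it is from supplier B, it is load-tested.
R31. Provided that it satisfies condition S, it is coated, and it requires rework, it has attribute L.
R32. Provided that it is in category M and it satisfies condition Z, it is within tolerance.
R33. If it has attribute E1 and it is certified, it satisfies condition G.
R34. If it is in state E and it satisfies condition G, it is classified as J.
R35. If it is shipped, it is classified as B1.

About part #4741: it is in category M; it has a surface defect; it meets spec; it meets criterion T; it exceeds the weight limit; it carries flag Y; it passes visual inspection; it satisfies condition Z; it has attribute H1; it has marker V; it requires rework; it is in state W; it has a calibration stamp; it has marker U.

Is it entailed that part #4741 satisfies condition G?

By R2 (it meets spec, it satisfies condition Z): it is classified as A.
By R4 (it passes visual inspection, it has marker U): it has marker Q1.
By R18 (it has marker Q1): it is in state P.
By R23 (it meets criterion T): it carries flag T1.
By R25 (it has a surface defect): it is in category X.
By R32 (it is in category M, it satisfies condition Z): it is within tolerance.
By R5 (it is classified as A, it carries flag T1, it carries flag Y): it is rejected.
By R11 (it is rejected, it satisfies condition Z): it satisfies condition S.
By R12 (it is in state P, it is within tolerance, it has attribute H1): it is coated.
By R21 (it is in category X, it has attribute H1): it is from supplier B.
By R30 (it is from supplier B): it is load-tested.
By R31 (it satisfies condition S, it is coated, it requires rework): it has attribute L.
By R3 (it has attribute L, it requires rework): it is in category K.
By R26 (it is load-tested, it has a calibration stamp): it is certified.
By R28 (it is in category K, it has attribute H1): it meets criterion G1.
By R29 (it is certified, it has a calibration stamp, it has attribute H1): it is classified as F.
By R27 (it meets criterion G1, it is classified as F): it satisfies condition G.

Yes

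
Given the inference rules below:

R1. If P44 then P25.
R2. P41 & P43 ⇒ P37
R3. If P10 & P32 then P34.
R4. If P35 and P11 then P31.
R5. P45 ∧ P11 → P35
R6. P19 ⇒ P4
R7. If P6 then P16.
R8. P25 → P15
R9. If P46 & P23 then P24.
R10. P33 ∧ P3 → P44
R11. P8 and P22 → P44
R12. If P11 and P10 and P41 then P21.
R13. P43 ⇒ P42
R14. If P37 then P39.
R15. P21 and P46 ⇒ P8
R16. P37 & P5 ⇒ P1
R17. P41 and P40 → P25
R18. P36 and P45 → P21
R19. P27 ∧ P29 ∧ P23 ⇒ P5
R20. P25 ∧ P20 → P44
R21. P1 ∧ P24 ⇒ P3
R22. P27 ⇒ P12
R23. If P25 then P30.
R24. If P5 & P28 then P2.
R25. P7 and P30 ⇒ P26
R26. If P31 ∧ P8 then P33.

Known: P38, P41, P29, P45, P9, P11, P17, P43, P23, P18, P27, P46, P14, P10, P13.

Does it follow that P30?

Yes

P37  (by R2: P41, P43)
P35  (by R5: P45, P11)
P24  (by R9: P46, P23)
P21  (by R12: P11, P10, P41)
P8  (by R15: P21, P46)
P5  (by R19: P27, P29, P23)
P31  (by R4: P35, P11)
P1  (by R16: P37, P5)
P3  (by R21: P1, P24)
P33  (by R26: P31, P8)
P44  (by R10: P33, P3)
P25  (by R1: P44)
P30  (by R23: P25)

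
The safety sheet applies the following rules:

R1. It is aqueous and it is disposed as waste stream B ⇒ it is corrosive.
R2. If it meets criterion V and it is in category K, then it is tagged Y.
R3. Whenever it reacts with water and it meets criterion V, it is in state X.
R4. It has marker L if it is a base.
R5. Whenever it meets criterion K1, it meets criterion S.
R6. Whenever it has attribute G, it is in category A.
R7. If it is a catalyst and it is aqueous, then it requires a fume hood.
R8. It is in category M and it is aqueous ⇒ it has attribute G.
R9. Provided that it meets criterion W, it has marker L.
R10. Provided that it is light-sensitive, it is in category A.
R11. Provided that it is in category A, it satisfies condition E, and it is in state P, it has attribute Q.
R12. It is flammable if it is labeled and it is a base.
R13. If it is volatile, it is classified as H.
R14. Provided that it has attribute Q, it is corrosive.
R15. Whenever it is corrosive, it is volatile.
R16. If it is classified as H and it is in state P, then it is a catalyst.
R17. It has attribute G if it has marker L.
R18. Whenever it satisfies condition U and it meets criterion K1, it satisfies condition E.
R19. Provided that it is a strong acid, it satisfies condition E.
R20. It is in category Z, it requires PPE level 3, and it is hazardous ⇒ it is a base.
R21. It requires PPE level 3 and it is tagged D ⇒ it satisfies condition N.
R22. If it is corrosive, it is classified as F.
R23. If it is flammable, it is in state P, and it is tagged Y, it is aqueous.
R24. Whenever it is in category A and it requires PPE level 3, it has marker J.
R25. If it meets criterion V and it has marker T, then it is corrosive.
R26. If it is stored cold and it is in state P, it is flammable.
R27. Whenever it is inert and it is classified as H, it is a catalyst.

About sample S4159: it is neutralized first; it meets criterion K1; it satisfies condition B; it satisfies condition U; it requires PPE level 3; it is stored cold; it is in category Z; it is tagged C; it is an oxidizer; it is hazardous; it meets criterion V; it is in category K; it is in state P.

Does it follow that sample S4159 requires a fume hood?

By R2 (it meets criterion V, it is in category K): it is tagged Y.
By R18 (it satisfies condition U, it meets criterion K1): it satisfies condition E.
By R20 (it is in category Z, it requires PPE level 3, it is hazardous): it is a base.
By R26 (it is stored cold, it is in state P): it is flammable.
By R4 (it is a base): it has marker L.
By R17 (it has marker L): it has attribute G.
By R23 (it is flammable, it is in state P, it is tagged Y): it is aqueous.
By R6 (it has attribute G): it is in category A.
By R11 (it is in category A, it satisfies condition E, it is in state P): it has attribute Q.
By R14 (it has attribute Q): it is corrosive.
By R15 (it is corrosive): it is volatile.
By R13 (it is volatile): it is classified as H.
By R16 (it is classified as H, it is in state P): it is a catalyst.
By R7 (it is a catalyst, it is aqueous): it requires a fume hood.

Yes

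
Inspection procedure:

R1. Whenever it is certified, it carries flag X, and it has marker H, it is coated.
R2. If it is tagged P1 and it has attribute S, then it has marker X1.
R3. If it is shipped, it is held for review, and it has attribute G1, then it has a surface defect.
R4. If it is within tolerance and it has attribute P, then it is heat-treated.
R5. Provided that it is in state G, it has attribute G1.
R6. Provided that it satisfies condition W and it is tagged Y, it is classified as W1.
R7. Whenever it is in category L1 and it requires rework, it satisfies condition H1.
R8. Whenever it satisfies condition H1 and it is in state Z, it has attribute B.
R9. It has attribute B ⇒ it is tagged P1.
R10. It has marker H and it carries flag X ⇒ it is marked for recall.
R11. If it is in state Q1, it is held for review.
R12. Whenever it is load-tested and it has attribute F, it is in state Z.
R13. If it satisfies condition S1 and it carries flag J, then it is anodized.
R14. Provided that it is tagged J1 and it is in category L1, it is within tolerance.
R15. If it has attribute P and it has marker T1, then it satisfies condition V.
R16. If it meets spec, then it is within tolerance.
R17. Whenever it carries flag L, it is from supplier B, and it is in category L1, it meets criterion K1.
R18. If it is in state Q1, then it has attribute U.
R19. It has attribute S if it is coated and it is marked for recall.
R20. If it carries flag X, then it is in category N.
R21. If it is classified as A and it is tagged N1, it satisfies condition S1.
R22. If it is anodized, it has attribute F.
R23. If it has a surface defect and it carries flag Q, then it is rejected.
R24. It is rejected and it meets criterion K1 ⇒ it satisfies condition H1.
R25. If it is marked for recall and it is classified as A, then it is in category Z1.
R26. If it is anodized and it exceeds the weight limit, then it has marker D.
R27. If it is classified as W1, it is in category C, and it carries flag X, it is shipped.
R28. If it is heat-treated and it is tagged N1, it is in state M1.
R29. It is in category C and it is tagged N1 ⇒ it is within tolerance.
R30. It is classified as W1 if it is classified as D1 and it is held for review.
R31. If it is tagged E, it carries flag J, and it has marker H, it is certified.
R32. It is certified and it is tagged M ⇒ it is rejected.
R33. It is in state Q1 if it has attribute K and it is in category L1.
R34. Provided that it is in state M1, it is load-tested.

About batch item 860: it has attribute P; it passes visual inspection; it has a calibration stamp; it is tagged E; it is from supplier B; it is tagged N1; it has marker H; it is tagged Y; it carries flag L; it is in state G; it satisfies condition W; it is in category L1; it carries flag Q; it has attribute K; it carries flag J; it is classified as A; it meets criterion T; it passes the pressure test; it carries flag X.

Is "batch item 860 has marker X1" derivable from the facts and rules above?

Forward chaining from the given facts derives: has attribute G1, is classified as W1, is marked for recall, meets criterion K1, is in category N, satisfies condition S1, is in category Z1, is certified, is in state Q1, is coated, is held for review, is anodized, has attribute U, has attribute S, has attribute F.
The only rule concluding "it has marker X1" is R2, which needs "it is tagged P1"; that is never established.

No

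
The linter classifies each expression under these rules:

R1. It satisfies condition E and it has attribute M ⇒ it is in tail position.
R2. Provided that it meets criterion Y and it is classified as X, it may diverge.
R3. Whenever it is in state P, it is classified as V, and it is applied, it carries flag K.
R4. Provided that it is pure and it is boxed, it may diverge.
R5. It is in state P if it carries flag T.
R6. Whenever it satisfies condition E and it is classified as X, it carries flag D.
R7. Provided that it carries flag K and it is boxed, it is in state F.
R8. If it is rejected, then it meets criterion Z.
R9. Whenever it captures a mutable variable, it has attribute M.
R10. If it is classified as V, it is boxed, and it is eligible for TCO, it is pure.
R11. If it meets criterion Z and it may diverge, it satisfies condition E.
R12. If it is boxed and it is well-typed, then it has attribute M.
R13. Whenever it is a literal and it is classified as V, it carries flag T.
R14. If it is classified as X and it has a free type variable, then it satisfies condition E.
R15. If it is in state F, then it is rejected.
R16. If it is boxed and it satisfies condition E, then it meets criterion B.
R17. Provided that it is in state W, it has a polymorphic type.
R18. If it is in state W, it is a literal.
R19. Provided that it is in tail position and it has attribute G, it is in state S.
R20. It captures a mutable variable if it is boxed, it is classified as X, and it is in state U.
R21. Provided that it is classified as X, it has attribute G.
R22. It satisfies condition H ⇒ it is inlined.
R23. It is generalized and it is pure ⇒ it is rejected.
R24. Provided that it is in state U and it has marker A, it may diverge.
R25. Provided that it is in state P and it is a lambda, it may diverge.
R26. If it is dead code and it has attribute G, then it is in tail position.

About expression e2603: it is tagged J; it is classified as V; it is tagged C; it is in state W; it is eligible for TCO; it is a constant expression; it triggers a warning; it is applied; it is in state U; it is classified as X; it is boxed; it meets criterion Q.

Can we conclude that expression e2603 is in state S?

Yes

By R10 (it is classified as V, it is boxed, it is eligible for TCO): it is pure.
By R18 (it is in state W): it is a literal.
By R20 (it is boxed, it is classified as X, it is in state U): it captures a mutable variable.
By R21 (it is classified as X): it has attribute G.
By R4 (it is pure, it is boxed): it may diverge.
By R9 (it captures a mutable variable): it has attribute M.
By R13 (it is a literal, it is classified as V): it carries flag T.
By R5 (it carries flag T): it is in state P.
By R3 (it is in state P, it is classified as V, it is applied): it carries flag K.
By R7 (it carries flag K, it is boxed): it is in state F.
By R15 (it is in state F): it is rejected.
By R8 (it is rejected): it meets criterion Z.
By R11 (it meets criterion Z, it may diverge): it satisfies condition E.
By R1 (it satisfies condition E, it has attribute M): it is in tail position.
By R19 (it is in tail position, it has attribute G): it is in state S.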